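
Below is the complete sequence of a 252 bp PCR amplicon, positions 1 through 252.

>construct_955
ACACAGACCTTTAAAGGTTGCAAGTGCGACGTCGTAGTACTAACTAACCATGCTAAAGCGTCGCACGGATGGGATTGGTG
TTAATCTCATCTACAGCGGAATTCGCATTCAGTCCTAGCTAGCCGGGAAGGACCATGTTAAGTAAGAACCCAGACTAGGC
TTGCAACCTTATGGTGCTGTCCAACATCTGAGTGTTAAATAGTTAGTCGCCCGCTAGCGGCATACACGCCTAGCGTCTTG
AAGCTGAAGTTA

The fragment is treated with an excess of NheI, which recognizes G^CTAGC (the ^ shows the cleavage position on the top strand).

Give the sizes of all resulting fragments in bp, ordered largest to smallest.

118, 95, 39 bp

NheI sites (GCTAGC) start at positions 118, 213.
NheI cuts after the first base of each site, so after positions 118, 213.
Linear molecule, 2 cuts → 3 fragments:
  1–118 → 118 bp
  119–213 → 95 bp
  214–252 → 39 bp
Sorted largest to smallest: 118, 95, 39 bp.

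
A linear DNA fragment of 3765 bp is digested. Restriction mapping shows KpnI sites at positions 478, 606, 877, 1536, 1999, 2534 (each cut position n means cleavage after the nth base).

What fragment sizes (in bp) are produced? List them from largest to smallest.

1231, 659, 535, 478, 463, 271, 128 bp

Linear molecule, 6 cuts → 7 fragments:
  478 − 0 = 478 bp
  606 − 478 = 128 bp
  877 − 606 = 271 bp
  1536 − 877 = 659 bp
  1999 − 1536 = 463 bp
  2534 − 1999 = 535 bp
  3765 − 2534 = 1231 bp
Sorted largest to smallest: 1231, 659, 535, 478, 463, 271, 128 bp.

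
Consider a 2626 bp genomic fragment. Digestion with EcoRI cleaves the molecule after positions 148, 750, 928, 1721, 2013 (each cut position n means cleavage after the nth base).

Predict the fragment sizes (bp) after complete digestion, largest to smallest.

Linear molecule, 5 cuts → 6 fragments:
  148 − 0 = 148 bp
  750 − 148 = 602 bp
  928 − 750 = 178 bp
  1721 − 928 = 793 bp
  2013 − 1721 = 292 bp
  2626 − 2013 = 613 bp
Sorted largest to smallest: 793, 613, 602, 292, 178, 148 bp.

793, 613, 602, 292, 178, 148 bp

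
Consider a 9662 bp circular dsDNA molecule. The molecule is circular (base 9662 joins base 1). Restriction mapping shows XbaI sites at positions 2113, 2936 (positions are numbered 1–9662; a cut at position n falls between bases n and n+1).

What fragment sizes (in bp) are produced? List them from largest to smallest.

Circular molecule, 2 cuts → 2 fragments:
  2936 − 2113 = 823 bp
  wrap: 9662 − 2936 + 2113 = 8839 bp
Sorted largest to smallest: 8839, 823 bp.

8839, 823 bp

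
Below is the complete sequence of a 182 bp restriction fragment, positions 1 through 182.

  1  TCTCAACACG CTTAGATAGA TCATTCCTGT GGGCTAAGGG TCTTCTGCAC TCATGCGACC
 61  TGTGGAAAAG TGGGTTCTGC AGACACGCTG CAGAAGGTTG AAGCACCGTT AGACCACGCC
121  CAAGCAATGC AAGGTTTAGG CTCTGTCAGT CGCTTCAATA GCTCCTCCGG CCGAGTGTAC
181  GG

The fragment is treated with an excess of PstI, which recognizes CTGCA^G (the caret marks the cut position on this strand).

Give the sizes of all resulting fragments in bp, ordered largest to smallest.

90, 81, 11 bp

PstI sites (CTGCAG) start at positions 77, 88.
PstI cuts after base 5 of each site (before the last base), so after positions 81, 92.
Linear molecule, 2 cuts → 3 fragments:
  1–81 → 81 bp
  82–92 → 11 bp
  93–182 → 90 bp
Sorted largest to smallest: 90, 81, 11 bp.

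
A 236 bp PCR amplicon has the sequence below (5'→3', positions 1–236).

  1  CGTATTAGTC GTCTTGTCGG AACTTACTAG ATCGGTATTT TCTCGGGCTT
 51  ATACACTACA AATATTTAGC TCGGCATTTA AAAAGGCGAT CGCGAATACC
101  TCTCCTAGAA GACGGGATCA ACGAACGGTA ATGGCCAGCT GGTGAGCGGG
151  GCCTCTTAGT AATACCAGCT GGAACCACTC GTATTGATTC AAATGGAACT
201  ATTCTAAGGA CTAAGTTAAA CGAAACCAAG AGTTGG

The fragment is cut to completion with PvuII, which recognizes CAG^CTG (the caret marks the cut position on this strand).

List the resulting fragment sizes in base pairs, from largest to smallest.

138, 68, 30 bp

PvuII sites (CAGCTG) start at positions 136, 166.
PvuII cuts after base 3 of each site, so after positions 138, 168.
Linear molecule, 2 cuts → 3 fragments:
  1–138 → 138 bp
  139–168 → 30 bp
  169–236 → 68 bp
Sorted largest to smallest: 138, 68, 30 bp.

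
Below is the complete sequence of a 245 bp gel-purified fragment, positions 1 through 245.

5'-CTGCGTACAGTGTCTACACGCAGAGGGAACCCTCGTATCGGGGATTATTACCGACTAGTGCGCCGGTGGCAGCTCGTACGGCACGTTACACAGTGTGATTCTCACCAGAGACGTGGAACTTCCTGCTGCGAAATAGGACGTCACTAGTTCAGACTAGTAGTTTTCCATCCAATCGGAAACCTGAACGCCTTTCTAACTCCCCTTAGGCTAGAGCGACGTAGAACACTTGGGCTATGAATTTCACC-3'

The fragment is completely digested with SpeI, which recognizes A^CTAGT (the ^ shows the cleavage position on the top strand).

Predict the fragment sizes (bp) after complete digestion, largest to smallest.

SpeI sites (ACTAGT) start at positions 54, 143, 153.
SpeI cuts after the first base of each site, so after positions 54, 143, 153.
Linear molecule, 3 cuts → 4 fragments:
  1–54 → 54 bp
  55–143 → 89 bp
  144–153 → 10 bp
  154–245 → 92 bp
Sorted largest to smallest: 92, 89, 54, 10 bp.

92, 89, 54, 10 bp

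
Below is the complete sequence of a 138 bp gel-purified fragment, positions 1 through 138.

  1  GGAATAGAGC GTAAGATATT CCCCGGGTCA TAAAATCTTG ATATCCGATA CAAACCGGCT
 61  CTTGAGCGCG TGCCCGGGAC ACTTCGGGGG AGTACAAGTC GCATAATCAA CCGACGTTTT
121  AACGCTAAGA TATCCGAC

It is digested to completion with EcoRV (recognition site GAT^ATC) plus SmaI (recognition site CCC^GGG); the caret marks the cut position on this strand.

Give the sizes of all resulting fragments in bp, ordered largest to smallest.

EcoRV sites (GATATC) start at positions 40, 129.
EcoRV cuts after base 3 of each site, so after positions 42, 131.
SmaI sites (CCCGGG) start at positions 22, 73.
SmaI cuts after base 3 of each site, so after positions 24, 75.
Combined cut positions: 24, 42, 75, 131.
Linear molecule, 4 cuts → 5 fragments:
  1–24 → 24 bp
  25–42 → 18 bp
  43–75 → 33 bp
  76–131 → 56 bp
  132–138 → 7 bp
Sorted largest to smallest: 56, 33, 24, 18, 7 bp.

56, 33, 24, 18, 7 bp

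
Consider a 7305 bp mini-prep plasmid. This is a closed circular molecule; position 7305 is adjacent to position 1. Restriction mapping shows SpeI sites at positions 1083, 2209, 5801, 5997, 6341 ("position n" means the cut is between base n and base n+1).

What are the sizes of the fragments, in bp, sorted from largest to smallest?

3592, 2047, 1126, 344, 196 bp

Circular molecule, 5 cuts → 5 fragments:
  2209 − 1083 = 1126 bp
  5801 − 2209 = 3592 bp
  5997 − 5801 = 196 bp
  6341 − 5997 = 344 bp
  wrap: 7305 − 6341 + 1083 = 2047 bp
Sorted largest to smallest: 3592, 2047, 1126, 344, 196 bp.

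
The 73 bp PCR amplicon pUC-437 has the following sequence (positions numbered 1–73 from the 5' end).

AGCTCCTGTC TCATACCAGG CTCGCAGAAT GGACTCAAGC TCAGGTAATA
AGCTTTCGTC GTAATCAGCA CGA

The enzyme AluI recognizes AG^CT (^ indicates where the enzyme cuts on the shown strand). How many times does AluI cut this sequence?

3

AGCT occurs starting at positions 1, 38, 51.
AluI cuts at 3 sites.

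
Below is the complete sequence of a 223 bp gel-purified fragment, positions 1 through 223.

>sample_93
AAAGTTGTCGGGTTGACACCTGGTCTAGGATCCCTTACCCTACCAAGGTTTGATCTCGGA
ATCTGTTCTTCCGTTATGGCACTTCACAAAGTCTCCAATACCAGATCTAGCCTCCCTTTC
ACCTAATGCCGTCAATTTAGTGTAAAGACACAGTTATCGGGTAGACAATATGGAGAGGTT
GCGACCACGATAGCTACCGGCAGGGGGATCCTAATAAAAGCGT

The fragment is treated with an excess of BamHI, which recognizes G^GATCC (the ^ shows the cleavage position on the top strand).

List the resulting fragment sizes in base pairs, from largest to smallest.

178, 28, 17 bp

BamHI sites (GGATCC) start at positions 28, 206.
BamHI cuts after the first base of each site, so after positions 28, 206.
Linear molecule, 2 cuts → 3 fragments:
  1–28 → 28 bp
  29–206 → 178 bp
  207–223 → 17 bp
Sorted largest to smallest: 178, 28, 17 bp.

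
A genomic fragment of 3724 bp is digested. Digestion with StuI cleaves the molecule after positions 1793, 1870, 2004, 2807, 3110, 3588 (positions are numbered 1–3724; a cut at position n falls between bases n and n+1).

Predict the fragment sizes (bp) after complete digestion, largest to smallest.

1793, 803, 478, 303, 136, 134, 77 bp

Linear molecule, 6 cuts → 7 fragments:
  1793 − 0 = 1793 bp
  1870 − 1793 = 77 bp
  2004 − 1870 = 134 bp
  2807 − 2004 = 803 bp
  3110 − 2807 = 303 bp
  3588 − 3110 = 478 bp
  3724 − 3588 = 136 bp
Sorted largest to smallest: 1793, 803, 478, 303, 136, 134, 77 bp.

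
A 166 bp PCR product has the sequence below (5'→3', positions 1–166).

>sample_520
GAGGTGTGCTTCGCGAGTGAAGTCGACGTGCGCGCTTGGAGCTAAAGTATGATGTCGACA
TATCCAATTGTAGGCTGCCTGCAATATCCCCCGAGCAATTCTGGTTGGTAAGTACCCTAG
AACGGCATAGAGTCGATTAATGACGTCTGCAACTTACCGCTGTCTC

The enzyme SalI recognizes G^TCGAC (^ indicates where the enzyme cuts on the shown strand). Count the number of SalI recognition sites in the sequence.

GTCGAC occurs starting at positions 22, 54.
SalI cuts at 2 sites.

2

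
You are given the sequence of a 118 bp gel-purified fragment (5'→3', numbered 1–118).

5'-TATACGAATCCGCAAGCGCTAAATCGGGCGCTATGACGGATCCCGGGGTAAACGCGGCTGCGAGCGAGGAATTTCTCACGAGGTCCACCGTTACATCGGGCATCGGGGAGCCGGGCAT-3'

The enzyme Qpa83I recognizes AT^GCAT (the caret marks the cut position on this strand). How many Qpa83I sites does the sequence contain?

No occurrence of ATGCAT is present in the sequence.
Qpa83I does not cut: 0 sites.

0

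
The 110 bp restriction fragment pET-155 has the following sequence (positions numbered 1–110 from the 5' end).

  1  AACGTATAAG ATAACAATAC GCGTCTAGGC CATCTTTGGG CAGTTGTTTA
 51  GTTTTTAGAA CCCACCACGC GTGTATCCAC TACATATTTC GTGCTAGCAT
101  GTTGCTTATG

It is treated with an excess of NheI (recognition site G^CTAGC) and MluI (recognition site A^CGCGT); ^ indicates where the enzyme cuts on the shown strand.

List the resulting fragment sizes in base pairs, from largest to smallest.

The NheI site (GCTAGC) starts at position 93.
NheI cuts after the first base of each site, so after position 93.
MluI sites (ACGCGT) start at positions 19, 67.
MluI cuts after the first base of each site, so after positions 19, 67.
Combined cut positions: 19, 67, 93.
Linear molecule, 3 cuts → 4 fragments:
  1–19 → 19 bp
  20–67 → 48 bp
  68–93 → 26 bp
  94–110 → 17 bp
Sorted largest to smallest: 48, 26, 19, 17 bp.

48, 26, 19, 17 bp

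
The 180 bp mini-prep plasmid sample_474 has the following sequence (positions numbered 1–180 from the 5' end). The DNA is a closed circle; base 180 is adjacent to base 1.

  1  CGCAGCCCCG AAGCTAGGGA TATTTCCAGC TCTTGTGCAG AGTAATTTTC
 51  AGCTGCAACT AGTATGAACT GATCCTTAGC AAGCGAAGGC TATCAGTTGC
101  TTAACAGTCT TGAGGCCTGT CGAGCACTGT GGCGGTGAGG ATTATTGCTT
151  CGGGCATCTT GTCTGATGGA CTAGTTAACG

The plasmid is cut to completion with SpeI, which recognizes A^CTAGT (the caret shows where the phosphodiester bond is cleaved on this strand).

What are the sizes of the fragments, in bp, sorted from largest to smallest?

SpeI sites (ACTAGT) start at positions 58, 170.
SpeI cuts after the first base of each site, so after positions 58, 170.
Circular molecule, 2 cuts → 2 fragments:
  59–170 → 112 bp
  171–180 then 1–58 → 10 + 58 = 68 bp
Sorted largest to smallest: 112, 68 bp.

112, 68 bp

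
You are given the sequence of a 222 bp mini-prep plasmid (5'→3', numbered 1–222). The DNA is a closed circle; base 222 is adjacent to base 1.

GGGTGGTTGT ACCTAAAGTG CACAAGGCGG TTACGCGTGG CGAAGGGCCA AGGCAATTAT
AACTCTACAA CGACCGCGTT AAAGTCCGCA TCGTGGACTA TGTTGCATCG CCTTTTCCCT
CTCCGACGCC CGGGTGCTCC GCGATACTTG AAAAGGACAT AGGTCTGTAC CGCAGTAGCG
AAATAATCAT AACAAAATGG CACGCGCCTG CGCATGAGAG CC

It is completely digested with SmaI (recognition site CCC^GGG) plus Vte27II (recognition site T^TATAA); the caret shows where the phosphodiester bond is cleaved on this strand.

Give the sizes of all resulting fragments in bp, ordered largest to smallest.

148, 74 bp

The SmaI site (CCCGGG) starts at position 129.
SmaI cuts after base 3 of each site, so after position 131.
The Vte27II site (TTATAA) starts at position 57.
Vte27II cuts after the first base of each site, so after position 57.
Combined cut positions: 57, 131.
Circular molecule, 2 cuts → 2 fragments:
  58–131 → 74 bp
  132–222 then 1–57 → 91 + 57 = 148 bp
Sorted largest to smallest: 148, 74 bp.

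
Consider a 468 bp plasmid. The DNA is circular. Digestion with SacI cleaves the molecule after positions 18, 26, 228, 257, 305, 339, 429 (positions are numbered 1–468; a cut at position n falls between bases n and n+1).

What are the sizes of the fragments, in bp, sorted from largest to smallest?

Circular molecule, 7 cuts → 7 fragments:
  26 − 18 = 8 bp
  228 − 26 = 202 bp
  257 − 228 = 29 bp
  305 − 257 = 48 bp
  339 − 305 = 34 bp
  429 − 339 = 90 bp
  wrap: 468 − 429 + 18 = 57 bp
Sorted largest to smallest: 202, 90, 57, 48, 34, 29, 8 bp.

202, 90, 57, 48, 34, 29, 8 bp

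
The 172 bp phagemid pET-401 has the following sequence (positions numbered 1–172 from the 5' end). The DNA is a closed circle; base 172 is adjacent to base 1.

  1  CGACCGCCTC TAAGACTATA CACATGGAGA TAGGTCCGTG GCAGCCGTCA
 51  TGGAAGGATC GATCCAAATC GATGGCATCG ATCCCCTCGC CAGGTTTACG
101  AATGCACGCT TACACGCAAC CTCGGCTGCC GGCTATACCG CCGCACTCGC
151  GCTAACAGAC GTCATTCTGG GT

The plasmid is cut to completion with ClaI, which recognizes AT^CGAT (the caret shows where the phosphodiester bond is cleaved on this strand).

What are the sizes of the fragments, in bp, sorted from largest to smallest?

ClaI sites (ATCGAT) start at positions 58, 68, 77.
ClaI cuts after base 2 of each site, so after positions 59, 69, 78.
Circular molecule, 3 cuts → 3 fragments:
  60–69 → 10 bp
  70–78 → 9 bp
  79–172 then 1–59 → 94 + 59 = 153 bp
Sorted largest to smallest: 153, 10, 9 bp.

153, 10, 9 bp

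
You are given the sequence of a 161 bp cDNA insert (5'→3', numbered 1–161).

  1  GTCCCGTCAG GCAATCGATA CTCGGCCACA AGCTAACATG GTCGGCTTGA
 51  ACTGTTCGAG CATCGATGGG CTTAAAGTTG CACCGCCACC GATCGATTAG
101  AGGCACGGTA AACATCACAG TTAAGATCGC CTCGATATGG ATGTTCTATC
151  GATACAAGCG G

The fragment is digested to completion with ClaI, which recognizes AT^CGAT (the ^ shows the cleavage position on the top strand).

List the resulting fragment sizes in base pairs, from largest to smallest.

56, 48, 30, 15, 12 bp

ClaI sites (ATCGAT) start at positions 14, 62, 92, 148.
ClaI cuts after base 2 of each site, so after positions 15, 63, 93, 149.
Linear molecule, 4 cuts → 5 fragments:
  1–15 → 15 bp
  16–63 → 48 bp
  64–93 → 30 bp
  94–149 → 56 bp
  150–161 → 12 bp
Sorted largest to smallest: 56, 48, 30, 15, 12 bp.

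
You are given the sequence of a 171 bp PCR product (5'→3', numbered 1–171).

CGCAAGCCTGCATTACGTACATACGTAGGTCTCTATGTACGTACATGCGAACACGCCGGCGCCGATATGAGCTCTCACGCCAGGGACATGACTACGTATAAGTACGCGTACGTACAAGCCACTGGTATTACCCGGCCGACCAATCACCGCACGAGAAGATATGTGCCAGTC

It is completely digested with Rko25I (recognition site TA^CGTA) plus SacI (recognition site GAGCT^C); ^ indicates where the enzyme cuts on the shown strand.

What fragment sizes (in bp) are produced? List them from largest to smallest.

61, 34, 21, 16, 16, 15, 8 bp

Rko25I sites (TACGTA) start at positions 14, 22, 38, 93, 109.
Rko25I cuts after base 2 of each site, so after positions 15, 23, 39, 94, 110.
The SacI site (GAGCTC) starts at position 69.
SacI cuts after base 5 of each site (before the last base), so after position 73.
Combined cut positions: 15, 23, 39, 73, 94, 110.
Linear molecule, 6 cuts → 7 fragments:
  1–15 → 15 bp
  16–23 → 8 bp
  24–39 → 16 bp
  40–73 → 34 bp
  74–94 → 21 bp
  95–110 → 16 bp
  111–171 → 61 bp
Sorted largest to smallest: 61, 34, 21, 16, 16, 15, 8 bp.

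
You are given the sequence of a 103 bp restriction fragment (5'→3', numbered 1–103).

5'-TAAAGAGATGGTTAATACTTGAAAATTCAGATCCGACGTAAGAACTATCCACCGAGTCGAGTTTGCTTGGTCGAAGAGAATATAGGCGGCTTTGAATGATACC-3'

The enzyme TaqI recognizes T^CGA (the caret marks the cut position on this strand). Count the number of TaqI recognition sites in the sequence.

2

TCGA occurs starting at positions 57, 71.
TaqI cuts at 2 sites.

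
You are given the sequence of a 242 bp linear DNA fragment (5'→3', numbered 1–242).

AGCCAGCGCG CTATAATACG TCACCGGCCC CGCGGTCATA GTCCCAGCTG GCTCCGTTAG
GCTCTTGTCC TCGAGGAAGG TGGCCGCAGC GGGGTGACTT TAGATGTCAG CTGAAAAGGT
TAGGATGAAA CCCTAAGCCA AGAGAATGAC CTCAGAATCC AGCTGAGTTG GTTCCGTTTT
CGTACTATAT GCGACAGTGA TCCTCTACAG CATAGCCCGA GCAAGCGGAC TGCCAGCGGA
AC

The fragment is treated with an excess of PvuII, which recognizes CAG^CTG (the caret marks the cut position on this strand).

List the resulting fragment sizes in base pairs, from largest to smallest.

80, 63, 52, 47 bp

PvuII sites (CAGCTG) start at positions 45, 108, 160.
PvuII cuts after base 3 of each site, so after positions 47, 110, 162.
Linear molecule, 3 cuts → 4 fragments:
  1–47 → 47 bp
  48–110 → 63 bp
  111–162 → 52 bp
  163–242 → 80 bp
Sorted largest to smallest: 80, 63, 52, 47 bp.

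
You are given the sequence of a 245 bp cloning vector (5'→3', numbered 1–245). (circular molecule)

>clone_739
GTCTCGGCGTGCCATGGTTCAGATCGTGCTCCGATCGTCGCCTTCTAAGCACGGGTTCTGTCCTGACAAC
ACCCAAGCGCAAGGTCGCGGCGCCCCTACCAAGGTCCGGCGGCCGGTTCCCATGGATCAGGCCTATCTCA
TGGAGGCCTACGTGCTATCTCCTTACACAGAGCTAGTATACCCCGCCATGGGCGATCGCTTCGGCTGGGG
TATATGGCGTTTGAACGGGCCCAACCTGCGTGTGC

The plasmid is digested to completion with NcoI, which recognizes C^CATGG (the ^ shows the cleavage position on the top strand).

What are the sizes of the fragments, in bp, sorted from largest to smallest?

NcoI sites (CCATGG) start at positions 12, 120, 186.
NcoI cuts after the first base of each site, so after positions 12, 120, 186.
Circular molecule, 3 cuts → 3 fragments:
  13–120 → 108 bp
  121–186 → 66 bp
  187–245 then 1–12 → 59 + 12 = 71 bp
Sorted largest to smallest: 108, 71, 66 bp.

108, 71, 66 bp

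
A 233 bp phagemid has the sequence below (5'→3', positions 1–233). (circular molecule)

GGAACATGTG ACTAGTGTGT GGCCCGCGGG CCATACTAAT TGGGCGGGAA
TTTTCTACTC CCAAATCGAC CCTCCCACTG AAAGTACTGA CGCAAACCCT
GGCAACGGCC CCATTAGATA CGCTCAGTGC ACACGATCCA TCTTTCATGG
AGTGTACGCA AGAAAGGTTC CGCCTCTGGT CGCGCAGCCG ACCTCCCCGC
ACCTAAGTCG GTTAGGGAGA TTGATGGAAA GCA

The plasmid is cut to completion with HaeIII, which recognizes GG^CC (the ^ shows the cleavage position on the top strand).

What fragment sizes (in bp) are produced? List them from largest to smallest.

HaeIII sites (GGCC) start at positions 21, 29, 107.
HaeIII cuts after base 2 of each site, so after positions 22, 30, 108.
Circular molecule, 3 cuts → 3 fragments:
  23–30 → 8 bp
  31–108 → 78 bp
  109–233 then 1–22 → 125 + 22 = 147 bp
Sorted largest to smallest: 147, 78, 8 bp.

147, 78, 8 bp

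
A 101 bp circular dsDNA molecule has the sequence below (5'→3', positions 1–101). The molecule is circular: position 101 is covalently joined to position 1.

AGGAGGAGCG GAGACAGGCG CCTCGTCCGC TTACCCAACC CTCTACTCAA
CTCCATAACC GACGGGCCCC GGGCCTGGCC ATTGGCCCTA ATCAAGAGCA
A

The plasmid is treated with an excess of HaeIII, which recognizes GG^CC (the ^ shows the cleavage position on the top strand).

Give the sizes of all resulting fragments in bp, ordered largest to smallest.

82, 7, 7, 5 bp

HaeIII sites (GGCC) start at positions 65, 72, 77, 84.
HaeIII cuts after base 2 of each site, so after positions 66, 73, 78, 85.
Circular molecule, 4 cuts → 4 fragments:
  67–73 → 7 bp
  74–78 → 5 bp
  79–85 → 7 bp
  86–101 then 1–66 → 16 + 66 = 82 bp
Sorted largest to smallest: 82, 7, 7, 5 bp.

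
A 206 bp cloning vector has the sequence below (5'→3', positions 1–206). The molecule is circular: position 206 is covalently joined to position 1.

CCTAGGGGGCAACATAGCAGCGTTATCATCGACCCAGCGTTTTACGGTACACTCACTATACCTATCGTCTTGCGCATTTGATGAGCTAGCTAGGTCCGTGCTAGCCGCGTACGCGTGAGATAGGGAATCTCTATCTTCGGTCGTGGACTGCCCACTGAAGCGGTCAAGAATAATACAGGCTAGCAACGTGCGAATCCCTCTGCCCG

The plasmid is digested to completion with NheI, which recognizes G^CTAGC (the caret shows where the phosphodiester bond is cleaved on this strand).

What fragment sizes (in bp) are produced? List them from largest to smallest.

NheI sites (GCTAGC) start at positions 85, 100, 179.
NheI cuts after the first base of each site, so after positions 85, 100, 179.
Circular molecule, 3 cuts → 3 fragments:
  86–100 → 15 bp
  101–179 → 79 bp
  180–206 then 1–85 → 27 + 85 = 112 bp
Sorted largest to smallest: 112, 79, 15 bp.

112, 79, 15 bp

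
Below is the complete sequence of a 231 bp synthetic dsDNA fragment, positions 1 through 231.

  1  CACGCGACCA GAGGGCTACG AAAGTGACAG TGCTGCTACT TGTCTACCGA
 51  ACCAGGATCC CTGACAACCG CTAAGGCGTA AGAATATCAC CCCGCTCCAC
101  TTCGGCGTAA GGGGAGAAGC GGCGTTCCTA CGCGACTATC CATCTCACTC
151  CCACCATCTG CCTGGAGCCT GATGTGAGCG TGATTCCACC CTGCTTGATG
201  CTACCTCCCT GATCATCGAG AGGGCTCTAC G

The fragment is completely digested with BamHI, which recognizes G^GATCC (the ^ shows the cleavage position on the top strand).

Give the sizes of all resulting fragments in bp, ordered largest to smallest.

176, 55 bp

The BamHI site (GGATCC) starts at position 55.
BamHI cuts after the first base of each site, so after position 55.
Linear molecule, 1 cut → 2 fragments:
  1–55 → 55 bp
  56–231 → 176 bp
Sorted largest to smallest: 176, 55 bp.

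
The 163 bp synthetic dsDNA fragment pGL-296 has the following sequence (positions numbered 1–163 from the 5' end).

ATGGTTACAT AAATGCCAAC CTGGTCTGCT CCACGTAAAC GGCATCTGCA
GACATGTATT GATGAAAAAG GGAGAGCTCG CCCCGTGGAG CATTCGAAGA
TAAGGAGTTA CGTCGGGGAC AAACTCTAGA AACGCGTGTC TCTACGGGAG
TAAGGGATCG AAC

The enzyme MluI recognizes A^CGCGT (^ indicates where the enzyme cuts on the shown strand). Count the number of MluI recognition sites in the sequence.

1

ACGCGT occurs starting at position 132.
MluI cuts at 1 site.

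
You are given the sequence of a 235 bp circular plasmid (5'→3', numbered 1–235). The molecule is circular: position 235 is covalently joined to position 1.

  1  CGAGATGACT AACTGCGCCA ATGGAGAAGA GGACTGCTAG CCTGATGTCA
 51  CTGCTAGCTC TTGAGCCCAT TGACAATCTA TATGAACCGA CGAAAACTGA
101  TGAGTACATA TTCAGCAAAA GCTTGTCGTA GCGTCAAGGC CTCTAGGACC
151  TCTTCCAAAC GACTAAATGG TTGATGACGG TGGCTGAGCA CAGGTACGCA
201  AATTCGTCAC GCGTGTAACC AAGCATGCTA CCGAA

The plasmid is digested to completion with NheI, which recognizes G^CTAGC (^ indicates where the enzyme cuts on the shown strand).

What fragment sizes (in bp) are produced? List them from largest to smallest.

NheI sites (GCTAGC) start at positions 36, 53.
NheI cuts after the first base of each site, so after positions 36, 53.
Circular molecule, 2 cuts → 2 fragments:
  37–53 → 17 bp
  54–235 then 1–36 → 182 + 36 = 218 bp
Sorted largest to smallest: 218, 17 bp.

218, 17 bp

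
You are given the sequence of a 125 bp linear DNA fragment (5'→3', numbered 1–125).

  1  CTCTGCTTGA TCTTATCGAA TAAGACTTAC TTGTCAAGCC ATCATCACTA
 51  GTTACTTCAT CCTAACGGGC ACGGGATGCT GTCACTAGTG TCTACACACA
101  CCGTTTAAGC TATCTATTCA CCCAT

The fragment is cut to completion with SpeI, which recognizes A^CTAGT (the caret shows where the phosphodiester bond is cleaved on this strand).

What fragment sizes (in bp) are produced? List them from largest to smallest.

SpeI sites (ACTAGT) start at positions 47, 84.
SpeI cuts after the first base of each site, so after positions 47, 84.
Linear molecule, 2 cuts → 3 fragments:
  1–47 → 47 bp
  48–84 → 37 bp
  85–125 → 41 bp
Sorted largest to smallest: 47, 41, 37 bp.

47, 41, 37 bp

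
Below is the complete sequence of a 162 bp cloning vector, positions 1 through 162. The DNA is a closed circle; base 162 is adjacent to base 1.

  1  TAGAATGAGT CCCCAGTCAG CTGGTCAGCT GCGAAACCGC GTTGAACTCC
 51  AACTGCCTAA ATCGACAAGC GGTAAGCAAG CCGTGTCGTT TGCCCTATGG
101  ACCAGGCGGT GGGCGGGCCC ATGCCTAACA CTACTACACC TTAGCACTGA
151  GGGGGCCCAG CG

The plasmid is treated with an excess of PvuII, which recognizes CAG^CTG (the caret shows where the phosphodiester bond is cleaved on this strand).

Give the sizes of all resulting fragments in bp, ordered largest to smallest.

154, 8 bp

PvuII sites (CAGCTG) start at positions 18, 26.
PvuII cuts after base 3 of each site, so after positions 20, 28.
Circular molecule, 2 cuts → 2 fragments:
  21–28 → 8 bp
  29–162 then 1–20 → 134 + 20 = 154 bp
Sorted largest to smallest: 154, 8 bp.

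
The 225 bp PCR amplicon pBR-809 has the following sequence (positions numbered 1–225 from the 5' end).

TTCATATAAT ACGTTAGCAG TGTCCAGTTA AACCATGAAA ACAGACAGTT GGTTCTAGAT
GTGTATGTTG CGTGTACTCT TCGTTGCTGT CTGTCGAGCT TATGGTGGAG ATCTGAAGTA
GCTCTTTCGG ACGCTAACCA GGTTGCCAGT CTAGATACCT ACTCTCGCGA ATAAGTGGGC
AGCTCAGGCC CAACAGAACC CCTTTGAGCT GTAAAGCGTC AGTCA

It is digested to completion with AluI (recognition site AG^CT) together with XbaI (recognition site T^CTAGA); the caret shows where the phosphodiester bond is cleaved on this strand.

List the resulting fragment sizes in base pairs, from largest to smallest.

AluI sites (AGCT) start at positions 97, 120, 181, 207.
AluI cuts after base 2 of each site, so after positions 98, 121, 182, 208.
XbaI sites (TCTAGA) start at positions 54, 150.
XbaI cuts after the first base of each site, so after positions 54, 150.
Combined cut positions: 54, 98, 121, 150, 182, 208.
Linear molecule, 6 cuts → 7 fragments:
  1–54 → 54 bp
  55–98 → 44 bp
  99–121 → 23 bp
  122–150 → 29 bp
  151–182 → 32 bp
  183–208 → 26 bp
  209–225 → 17 bp
Sorted largest to smallest: 54, 44, 32, 29, 26, 23, 17 bp.

54, 44, 32, 29, 26, 23, 17 bp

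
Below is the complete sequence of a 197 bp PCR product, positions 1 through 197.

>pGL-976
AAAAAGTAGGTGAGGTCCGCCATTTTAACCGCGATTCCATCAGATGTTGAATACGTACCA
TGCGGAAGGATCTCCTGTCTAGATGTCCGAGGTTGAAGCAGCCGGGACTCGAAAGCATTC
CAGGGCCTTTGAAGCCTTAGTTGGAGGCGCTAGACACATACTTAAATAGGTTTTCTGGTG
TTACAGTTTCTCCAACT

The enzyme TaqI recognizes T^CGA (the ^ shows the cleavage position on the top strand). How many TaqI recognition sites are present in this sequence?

TCGA occurs starting at position 109.
TaqI cuts at 1 site.

1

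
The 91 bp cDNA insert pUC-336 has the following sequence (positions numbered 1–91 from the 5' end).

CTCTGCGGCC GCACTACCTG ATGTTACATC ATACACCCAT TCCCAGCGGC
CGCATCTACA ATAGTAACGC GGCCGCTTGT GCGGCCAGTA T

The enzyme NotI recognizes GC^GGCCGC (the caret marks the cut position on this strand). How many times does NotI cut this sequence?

3

GCGGCCGC occurs starting at positions 5, 46, 69.
NotI cuts at 3 sites.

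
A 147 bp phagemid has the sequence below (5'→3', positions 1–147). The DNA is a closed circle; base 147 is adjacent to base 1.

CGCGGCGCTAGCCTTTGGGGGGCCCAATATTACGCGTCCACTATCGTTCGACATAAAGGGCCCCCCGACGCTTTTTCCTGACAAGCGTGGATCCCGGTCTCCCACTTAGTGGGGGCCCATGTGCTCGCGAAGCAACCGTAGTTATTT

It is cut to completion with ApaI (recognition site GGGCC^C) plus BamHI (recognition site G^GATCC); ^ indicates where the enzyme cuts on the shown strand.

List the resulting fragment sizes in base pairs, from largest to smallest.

54, 38, 28, 27 bp

ApaI sites (GGGCCC) start at positions 20, 58, 113.
ApaI cuts after base 5 of each site (before the last base), so after positions 24, 62, 117.
The BamHI site (GGATCC) starts at position 89.
BamHI cuts after the first base of each site, so after position 89.
Combined cut positions: 24, 62, 89, 117.
Circular molecule, 4 cuts → 4 fragments:
  25–62 → 38 bp
  63–89 → 27 bp
  90–117 → 28 bp
  118–147 then 1–24 → 30 + 24 = 54 bp
Sorted largest to smallest: 54, 38, 28, 27 bp.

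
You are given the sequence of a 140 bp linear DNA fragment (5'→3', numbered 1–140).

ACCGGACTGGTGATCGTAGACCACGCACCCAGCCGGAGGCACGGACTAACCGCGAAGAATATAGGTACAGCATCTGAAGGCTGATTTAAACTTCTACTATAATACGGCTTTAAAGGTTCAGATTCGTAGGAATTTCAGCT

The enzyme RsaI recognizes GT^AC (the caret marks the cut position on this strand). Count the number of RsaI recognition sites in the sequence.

1

GTAC occurs starting at position 65.
RsaI cuts at 1 site.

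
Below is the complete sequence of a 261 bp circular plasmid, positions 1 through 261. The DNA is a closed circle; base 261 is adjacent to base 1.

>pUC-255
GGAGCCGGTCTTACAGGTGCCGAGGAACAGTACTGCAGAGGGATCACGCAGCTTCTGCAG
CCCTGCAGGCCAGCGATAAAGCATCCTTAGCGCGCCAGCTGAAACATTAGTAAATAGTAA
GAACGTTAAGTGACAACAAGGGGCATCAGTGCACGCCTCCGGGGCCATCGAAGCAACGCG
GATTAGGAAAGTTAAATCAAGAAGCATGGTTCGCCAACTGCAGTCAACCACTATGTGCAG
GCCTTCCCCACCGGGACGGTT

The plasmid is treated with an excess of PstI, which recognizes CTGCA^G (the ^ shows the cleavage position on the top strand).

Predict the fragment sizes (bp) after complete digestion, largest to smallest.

PstI sites (CTGCAG) start at positions 33, 55, 63, 218.
PstI cuts after base 5 of each site (before the last base), so after positions 37, 59, 67, 222.
Circular molecule, 4 cuts → 4 fragments:
  38–59 → 22 bp
  60–67 → 8 bp
  68–222 → 155 bp
  223–261 then 1–37 → 39 + 37 = 76 bp
Sorted largest to smallest: 155, 76, 22, 8 bp.

155, 76, 22, 8 bp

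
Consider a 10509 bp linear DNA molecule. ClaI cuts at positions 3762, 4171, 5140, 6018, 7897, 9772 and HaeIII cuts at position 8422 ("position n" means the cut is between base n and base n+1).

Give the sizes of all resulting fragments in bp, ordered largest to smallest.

3762, 1879, 1350, 969, 878, 737, 525, 409 bp

Combined cut positions (sorted): 3762, 4171, 5140, 6018, 7897, 8422, 9772.
Linear molecule, 7 cuts → 8 fragments:
  3762 − 0 = 3762 bp
  4171 − 3762 = 409 bp
  5140 − 4171 = 969 bp
  6018 − 5140 = 878 bp
  7897 − 6018 = 1879 bp
  8422 − 7897 = 525 bp
  9772 − 8422 = 1350 bp
  10509 − 9772 = 737 bp
Sorted largest to smallest: 3762, 1879, 1350, 969, 878, 737, 525, 409 bp.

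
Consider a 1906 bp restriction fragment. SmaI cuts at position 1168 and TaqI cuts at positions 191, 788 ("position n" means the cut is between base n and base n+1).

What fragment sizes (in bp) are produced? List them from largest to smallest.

738, 597, 380, 191 bp

Combined cut positions (sorted): 191, 788, 1168.
Linear molecule, 3 cuts → 4 fragments:
  191 − 0 = 191 bp
  788 − 191 = 597 bp
  1168 − 788 = 380 bp
  1906 − 1168 = 738 bp
Sorted largest to smallest: 738, 597, 380, 191 bp.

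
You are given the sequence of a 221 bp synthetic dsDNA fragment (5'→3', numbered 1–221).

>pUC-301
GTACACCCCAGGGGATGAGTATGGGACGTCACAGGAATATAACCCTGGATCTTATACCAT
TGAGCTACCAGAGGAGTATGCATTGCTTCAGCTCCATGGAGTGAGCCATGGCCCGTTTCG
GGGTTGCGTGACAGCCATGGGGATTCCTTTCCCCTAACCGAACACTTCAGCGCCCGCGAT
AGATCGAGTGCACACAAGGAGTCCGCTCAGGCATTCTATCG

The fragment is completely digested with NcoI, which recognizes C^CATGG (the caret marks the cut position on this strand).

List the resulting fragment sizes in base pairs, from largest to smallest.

94, 86, 29, 12 bp

NcoI sites (CCATGG) start at positions 94, 106, 135.
NcoI cuts after the first base of each site, so after positions 94, 106, 135.
Linear molecule, 3 cuts → 4 fragments:
  1–94 → 94 bp
  95–106 → 12 bp
  107–135 → 29 bp
  136–221 → 86 bp
Sorted largest to smallest: 94, 86, 29, 12 bp.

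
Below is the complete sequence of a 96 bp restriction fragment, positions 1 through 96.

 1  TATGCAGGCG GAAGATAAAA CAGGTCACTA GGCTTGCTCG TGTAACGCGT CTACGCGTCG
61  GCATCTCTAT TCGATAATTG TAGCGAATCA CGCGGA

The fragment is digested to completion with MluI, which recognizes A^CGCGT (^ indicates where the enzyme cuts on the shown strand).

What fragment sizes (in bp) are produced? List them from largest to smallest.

MluI sites (ACGCGT) start at positions 45, 53.
MluI cuts after the first base of each site, so after positions 45, 53.
Linear molecule, 2 cuts → 3 fragments:
  1–45 → 45 bp
  46–53 → 8 bp
  54–96 → 43 bp
Sorted largest to smallest: 45, 43, 8 bp.

45, 43, 8 bp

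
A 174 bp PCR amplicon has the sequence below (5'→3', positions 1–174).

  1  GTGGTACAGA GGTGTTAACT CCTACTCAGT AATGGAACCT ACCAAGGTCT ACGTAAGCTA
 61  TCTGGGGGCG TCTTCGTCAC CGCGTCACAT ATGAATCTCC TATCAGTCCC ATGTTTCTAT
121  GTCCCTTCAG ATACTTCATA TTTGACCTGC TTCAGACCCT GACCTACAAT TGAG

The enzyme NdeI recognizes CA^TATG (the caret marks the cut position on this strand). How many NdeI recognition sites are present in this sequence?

1

CATATG occurs starting at position 88.
NdeI cuts at 1 site.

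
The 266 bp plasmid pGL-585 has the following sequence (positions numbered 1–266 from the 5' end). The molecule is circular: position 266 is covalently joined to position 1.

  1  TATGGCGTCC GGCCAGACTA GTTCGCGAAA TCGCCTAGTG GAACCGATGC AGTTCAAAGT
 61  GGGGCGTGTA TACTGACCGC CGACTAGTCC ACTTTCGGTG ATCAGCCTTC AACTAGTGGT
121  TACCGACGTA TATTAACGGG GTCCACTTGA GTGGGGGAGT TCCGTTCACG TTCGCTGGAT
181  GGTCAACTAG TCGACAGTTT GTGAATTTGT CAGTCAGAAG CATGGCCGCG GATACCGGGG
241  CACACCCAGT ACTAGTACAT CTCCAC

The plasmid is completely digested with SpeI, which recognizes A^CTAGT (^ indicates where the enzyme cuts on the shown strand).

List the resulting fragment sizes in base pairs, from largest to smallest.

SpeI sites (ACTAGT) start at positions 17, 83, 112, 186, 251.
SpeI cuts after the first base of each site, so after positions 17, 83, 112, 186, 251.
Circular molecule, 5 cuts → 5 fragments:
  18–83 → 66 bp
  84–112 → 29 bp
  113–186 → 74 bp
  187–251 → 65 bp
  252–266 then 1–17 → 15 + 17 = 32 bp
Sorted largest to smallest: 74, 66, 65, 32, 29 bp.

74, 66, 65, 32, 29 bp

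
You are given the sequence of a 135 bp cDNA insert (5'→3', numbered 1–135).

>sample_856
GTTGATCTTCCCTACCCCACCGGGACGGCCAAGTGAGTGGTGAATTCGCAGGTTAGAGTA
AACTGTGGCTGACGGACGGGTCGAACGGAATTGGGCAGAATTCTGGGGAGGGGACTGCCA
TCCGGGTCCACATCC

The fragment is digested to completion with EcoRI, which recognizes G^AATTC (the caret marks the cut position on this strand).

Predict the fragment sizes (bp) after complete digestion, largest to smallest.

EcoRI sites (GAATTC) start at positions 42, 98.
EcoRI cuts after the first base of each site, so after positions 42, 98.
Linear molecule, 2 cuts → 3 fragments:
  1–42 → 42 bp
  43–98 → 56 bp
  99–135 → 37 bp
Sorted largest to smallest: 56, 42, 37 bp.

56, 42, 37 bp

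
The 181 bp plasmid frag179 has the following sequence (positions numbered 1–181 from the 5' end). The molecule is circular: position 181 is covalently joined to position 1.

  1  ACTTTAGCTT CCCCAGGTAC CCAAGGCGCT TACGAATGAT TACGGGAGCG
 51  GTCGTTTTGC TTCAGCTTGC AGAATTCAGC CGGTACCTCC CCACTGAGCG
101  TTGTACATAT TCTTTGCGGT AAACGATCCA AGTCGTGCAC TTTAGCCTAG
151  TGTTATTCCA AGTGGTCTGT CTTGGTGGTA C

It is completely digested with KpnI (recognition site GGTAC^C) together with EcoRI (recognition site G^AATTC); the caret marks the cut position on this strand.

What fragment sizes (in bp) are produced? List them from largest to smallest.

115, 52, 14 bp

KpnI sites (GGTACC) start at positions 16, 82.
KpnI cuts after base 5 of each site (before the last base), so after positions 20, 86.
The EcoRI site (GAATTC) starts at position 72.
EcoRI cuts after the first base of each site, so after position 72.
Combined cut positions: 20, 72, 86.
Circular molecule, 3 cuts → 3 fragments:
  21–72 → 52 bp
  73–86 → 14 bp
  87–181 then 1–20 → 95 + 20 = 115 bp
Sorted largest to smallest: 115, 52, 14 bp.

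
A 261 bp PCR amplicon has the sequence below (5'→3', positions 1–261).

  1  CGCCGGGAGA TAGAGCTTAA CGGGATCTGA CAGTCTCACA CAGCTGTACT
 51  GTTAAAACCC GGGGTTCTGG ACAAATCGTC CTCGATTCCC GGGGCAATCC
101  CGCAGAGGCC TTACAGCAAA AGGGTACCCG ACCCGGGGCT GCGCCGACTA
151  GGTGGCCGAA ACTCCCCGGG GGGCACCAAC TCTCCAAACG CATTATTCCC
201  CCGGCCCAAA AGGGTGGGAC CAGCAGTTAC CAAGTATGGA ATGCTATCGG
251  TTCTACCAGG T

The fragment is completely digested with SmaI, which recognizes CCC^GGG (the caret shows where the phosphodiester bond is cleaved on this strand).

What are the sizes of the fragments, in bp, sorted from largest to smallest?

SmaI sites (CCCGGG) start at positions 58, 88, 132, 165.
SmaI cuts after base 3 of each site, so after positions 60, 90, 134, 167.
Linear molecule, 4 cuts → 5 fragments:
  1–60 → 60 bp
  61–90 → 30 bp
  91–134 → 44 bp
  135–167 → 33 bp
  168–261 → 94 bp
Sorted largest to smallest: 94, 60, 44, 33, 30 bp.

94, 60, 44, 33, 30 bp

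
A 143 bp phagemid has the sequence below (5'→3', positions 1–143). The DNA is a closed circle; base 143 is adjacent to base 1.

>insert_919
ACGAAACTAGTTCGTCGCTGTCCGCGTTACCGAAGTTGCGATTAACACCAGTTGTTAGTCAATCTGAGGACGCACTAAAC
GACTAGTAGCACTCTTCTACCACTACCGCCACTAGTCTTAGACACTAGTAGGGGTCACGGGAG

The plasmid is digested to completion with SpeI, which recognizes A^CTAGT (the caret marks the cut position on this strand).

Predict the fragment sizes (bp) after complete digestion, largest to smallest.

SpeI sites (ACTAGT) start at positions 6, 82, 111, 124.
SpeI cuts after the first base of each site, so after positions 6, 82, 111, 124.
Circular molecule, 4 cuts → 4 fragments:
  7–82 → 76 bp
  83–111 → 29 bp
  112–124 → 13 bp
  125–143 then 1–6 → 19 + 6 = 25 bp
Sorted largest to smallest: 76, 29, 25, 13 bp.

76, 29, 25, 13 bp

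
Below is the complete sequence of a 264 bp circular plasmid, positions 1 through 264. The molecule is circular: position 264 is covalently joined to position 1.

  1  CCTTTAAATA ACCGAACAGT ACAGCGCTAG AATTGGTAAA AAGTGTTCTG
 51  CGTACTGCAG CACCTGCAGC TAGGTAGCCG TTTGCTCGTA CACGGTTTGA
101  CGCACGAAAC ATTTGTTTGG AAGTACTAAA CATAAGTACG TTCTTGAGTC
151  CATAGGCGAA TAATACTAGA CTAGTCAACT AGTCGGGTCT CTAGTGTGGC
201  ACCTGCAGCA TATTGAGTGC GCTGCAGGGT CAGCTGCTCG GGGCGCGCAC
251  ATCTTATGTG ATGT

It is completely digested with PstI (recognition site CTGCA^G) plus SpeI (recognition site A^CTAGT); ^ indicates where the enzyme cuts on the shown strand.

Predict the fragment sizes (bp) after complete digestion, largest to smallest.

PstI sites (CTGCAG) start at positions 55, 64, 203, 222.
PstI cuts after base 5 of each site (before the last base), so after positions 59, 68, 207, 226.
SpeI sites (ACTAGT) start at positions 170, 178.
SpeI cuts after the first base of each site, so after positions 170, 178.
Combined cut positions: 59, 68, 170, 178, 207, 226.
Circular molecule, 6 cuts → 6 fragments:
  60–68 → 9 bp
  69–170 → 102 bp
  171–178 → 8 bp
  179–207 → 29 bp
  208–226 → 19 bp
  227–264 then 1–59 → 38 + 59 = 97 bp
Sorted largest to smallest: 102, 97, 29, 19, 9, 8 bp.

102, 97, 29, 19, 9, 8 bp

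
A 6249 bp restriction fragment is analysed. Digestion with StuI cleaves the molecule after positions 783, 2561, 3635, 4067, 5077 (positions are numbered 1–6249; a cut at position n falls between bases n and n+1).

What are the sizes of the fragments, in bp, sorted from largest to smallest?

Linear molecule, 5 cuts → 6 fragments:
  783 − 0 = 783 bp
  2561 − 783 = 1778 bp
  3635 − 2561 = 1074 bp
  4067 − 3635 = 432 bp
  5077 − 4067 = 1010 bp
  6249 − 5077 = 1172 bp
Sorted largest to smallest: 1778, 1172, 1074, 1010, 783, 432 bp.

1778, 1172, 1074, 1010, 783, 432 bp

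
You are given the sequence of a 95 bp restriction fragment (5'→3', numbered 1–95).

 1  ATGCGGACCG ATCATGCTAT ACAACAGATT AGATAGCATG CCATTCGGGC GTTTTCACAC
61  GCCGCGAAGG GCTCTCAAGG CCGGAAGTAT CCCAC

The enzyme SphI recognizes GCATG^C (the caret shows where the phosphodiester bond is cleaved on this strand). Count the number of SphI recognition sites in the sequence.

1

GCATGC occurs starting at position 36.
SphI cuts at 1 site.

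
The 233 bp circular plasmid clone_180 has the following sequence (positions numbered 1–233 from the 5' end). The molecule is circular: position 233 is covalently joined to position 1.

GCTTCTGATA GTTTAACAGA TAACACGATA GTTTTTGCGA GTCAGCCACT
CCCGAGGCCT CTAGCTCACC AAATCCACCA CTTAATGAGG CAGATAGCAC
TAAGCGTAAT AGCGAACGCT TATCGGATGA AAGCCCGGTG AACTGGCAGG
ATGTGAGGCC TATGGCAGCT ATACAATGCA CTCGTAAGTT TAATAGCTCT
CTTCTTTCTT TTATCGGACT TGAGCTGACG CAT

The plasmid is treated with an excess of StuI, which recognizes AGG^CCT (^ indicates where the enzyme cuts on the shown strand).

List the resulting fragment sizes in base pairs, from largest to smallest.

StuI sites (AGGCCT) start at positions 55, 156.
StuI cuts after base 3 of each site, so after positions 57, 158.
Circular molecule, 2 cuts → 2 fragments:
  58–158 → 101 bp
  159–233 then 1–57 → 75 + 57 = 132 bp
Sorted largest to smallest: 132, 101 bp.

132, 101 bp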